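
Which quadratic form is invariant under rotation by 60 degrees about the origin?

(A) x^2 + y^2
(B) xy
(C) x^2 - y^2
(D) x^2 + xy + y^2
A

Rotation by 60 degrees sends (x, y) to (x/2 - sqrt(3)y/2, sqrt(3)x/2 + y/2).
Substitute the transformed coordinates into each option and compare with the original:
(A) x^2 + y^2  ->  (x/2 - sqrt(3)y/2)^2 + (sqrt(3)x/2 + y/2)^2 = x^2 + y^2   [equals x^2 + y^2: invariant]
(B) xy  ->  (x/2 - sqrt(3)y/2)(sqrt(3)x/2 + y/2) = sqrt(3)x^2/4 - xy/2 - sqrt(3)y^2/4   [differs from xy: not invariant]
(C) x^2 - y^2  ->  (x/2 - sqrt(3)y/2)^2 - (sqrt(3)x/2 + y/2)^2 = -x^2/2 - sqrt(3)xy + y^2/2   [differs from x^2 - y^2: not invariant]
(D) x^2 + xy + y^2  ->  (x/2 - sqrt(3)y/2)^2 + (x/2 - sqrt(3)y/2)(sqrt(3)x/2 + y/2) + (sqrt(3)x/2 + y/2)^2 = sqrt(3)x^2/4 + x^2 - xy/2 - sqrt(3)y^2/4 + y^2   [differs from x^2 + xy + y^2: not invariant]

Only option (A), x^2 + y^2, is unchanged by the transformation.
x^2 + y^2 is the squared distance from the origin, which rotations preserve.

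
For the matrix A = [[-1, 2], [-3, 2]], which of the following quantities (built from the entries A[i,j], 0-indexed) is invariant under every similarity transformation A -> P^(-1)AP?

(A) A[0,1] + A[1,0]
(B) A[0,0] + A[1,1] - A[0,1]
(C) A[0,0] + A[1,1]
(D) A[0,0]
C

A[0,0] + A[1,1] is the trace of A. By the cyclic property of the trace, tr(P^(-1)AP) = tr(APP^(-1)) = tr(A), so it is the same for every matrix similar to A.

The other combinations are not similarity invariants. For example, take P = [[1, 2], [0, 1]] (det P = 1), so P^(-1) = [[1, -2], [0, 1]] and
B = P^(-1)AP = [[5, 8], [-3, -4]].
Evaluating each option on A and on B:
(A) A[0,1] + A[1,0]: -1 for A, 5 for B -> changes
(B) A[0,0] + A[1,1] - A[0,1]: -1 for A, -7 for B -> changes
(C) A[0,0] + A[1,1]: 1 for A, 1 for B -> unchanged
(D) A[0,0]: -1 for A, 5 for B -> changes

Only (C) A[0,0] + A[1,1] = 1 survives (and it does so for every P, not just this one), so it is the invariant.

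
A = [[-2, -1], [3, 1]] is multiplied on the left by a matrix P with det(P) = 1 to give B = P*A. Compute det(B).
1

By the multiplicative property of determinants, det(B) = det(P*A) = det(P) * det(A) = det(A),
so the determinant is invariant under multiplication by any determinant-1 matrix; we just need det(A).

det(A) = (-2)(1) - (-1)(3) = -2 - (-3) = 1

Therefore det(B) = 1 * 1 = 1.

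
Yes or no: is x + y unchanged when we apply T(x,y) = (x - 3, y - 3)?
No

Substitute T(x,y) = (x - 3, y - 3) into the expression and compare with the original.

Original: x + y
After applying T: (x - 3) + (y - 3) = x + y - 6

This differs from the original x + y (difference: -6), so the expression is NOT invariant.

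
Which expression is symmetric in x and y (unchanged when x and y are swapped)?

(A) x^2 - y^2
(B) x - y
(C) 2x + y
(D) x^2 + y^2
D

A symmetric expression is unchanged when the variables are permuted; here the transformation to test is the swap (x, y) -> (y, x).
Substitute the transformed coordinates into each option and compare with the original:
(A) x^2 - y^2  ->  (y)^2 - (x)^2 = -x^2 + y^2   [differs from x^2 - y^2: not invariant]
(B) x - y  ->  (y) - (x) = -x + y   [differs from x - y: not invariant]
(C) 2x + y  ->  2(y) + (x) = x + 2y   [differs from 2x + y: not invariant]
(D) x^2 + y^2  ->  (y)^2 + (x)^2 = x^2 + y^2   [equals x^2 + y^2: invariant]

Only option (D), x^2 + y^2, is unchanged by the transformation.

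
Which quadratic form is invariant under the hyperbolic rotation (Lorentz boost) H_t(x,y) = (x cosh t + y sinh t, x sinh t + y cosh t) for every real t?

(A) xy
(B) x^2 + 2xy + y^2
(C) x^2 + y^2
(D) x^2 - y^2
D

Write x' = x cosh t + y sinh t, y' = x sinh t + y cosh t and substitute into each option:
(A) xy: (x cosh t + y sinh t)(x sinh t + y cosh t) = xy(cosh^2 t + sinh^2 t) + (x^2 + y^2) sinh t cosh t = xy cosh 2t + (x^2 + y^2)(sinh 2t)/2   [not invariant for t != 0]
(B) x^2 + 2xy + y^2: (x' + y')^2 with x' + y' = (x + y)(cosh t + sinh t) = (x + y)e^t, so it becomes (x + y)^2 e^(2t)   [not invariant for t != 0]
(C) x^2 + y^2: (x cosh t + y sinh t)^2 + (x sinh t + y cosh t)^2 = (x^2 + y^2)(cosh^2 t + sinh^2 t) + 4xy sinh t cosh t = (x^2 + y^2) cosh 2t + 2xy sinh 2t   [not invariant for t != 0]
(D) x^2 - y^2: (x cosh t + y sinh t)^2 - (x sinh t + y cosh t)^2 = x^2(cosh^2 t - sinh^2 t) + 2xy(cosh t sinh t - sinh t cosh t) + y^2(sinh^2 t - cosh^2 t) = x^2 - y^2   [invariant, using cosh^2 t - sinh^2 t = 1]

Only (D) x^2 - y^2 is unchanged; it is the Minkowski form preserved by Lorentz boosts, just as x^2 + y^2 is preserved by ordinary rotations.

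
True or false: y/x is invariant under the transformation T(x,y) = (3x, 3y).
True

Substitute T(x,y) = (3x, 3y) into the expression and compare with the original.

Original: y/x
After applying T: (3y)/(3x) = y/x

This is identical to the original y/x, so the expression is invariant.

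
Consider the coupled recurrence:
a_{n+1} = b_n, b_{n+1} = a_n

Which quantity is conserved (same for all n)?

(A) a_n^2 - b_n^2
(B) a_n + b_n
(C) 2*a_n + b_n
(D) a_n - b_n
B

Replace a_n by a_{n+1} = b_n and b_n by b_{n+1} = a_n in each option and simplify:
(A) a_n^2 - b_n^2  ->  (b_n)^2 - (a_n)^2 = -a_n^2 + b_n^2   [not conserved]
(B) a_n + b_n  ->  (b_n) + (a_n) = a_n + b_n   [conserved]
(C) 2*a_n + b_n  ->  2*(b_n) + (a_n) = a_n + 2*b_n   [not conserved]
(D) a_n - b_n  ->  (b_n) - (a_n) = -a_n + b_n   [not conserved]

Only (B) a_n + b_n returns to itself after one step, so it is the conserved quantity.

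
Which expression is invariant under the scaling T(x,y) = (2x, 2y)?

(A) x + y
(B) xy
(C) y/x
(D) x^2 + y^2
C

Under the uniform scaling T(x,y) = (2x, 2y):
Substitute the transformed coordinates into each option and compare with the original:
(A) x + y  ->  (2x) + (2y) = 2x + 2y   [differs from x + y: not invariant]
(B) xy  ->  (2x)(2y) = 4xy   [differs from xy: not invariant]
(C) y/x  ->  (2y)/(2x) = y/x   [equals y/x: invariant]
(D) x^2 + y^2  ->  (2x)^2 + (2y)^2 = 4x^2 + 4y^2   [differs from x^2 + y^2: not invariant]

Only option (C), y/x, is unchanged by the transformation.
The common factor 2 cancels in a ratio of coordinates, while sums, products and sums of squares pick up factors of 2 or 4.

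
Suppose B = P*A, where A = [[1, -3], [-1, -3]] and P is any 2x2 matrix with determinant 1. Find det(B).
-6

By the multiplicative property of determinants, det(B) = det(P*A) = det(P) * det(A) = det(A),
so the determinant is invariant under multiplication by any determinant-1 matrix; we just need det(A).

det(A) = (1)(-3) - (-3)(-1) = -3 - 3 = -6

Therefore det(B) = 1 * (-6) = -6.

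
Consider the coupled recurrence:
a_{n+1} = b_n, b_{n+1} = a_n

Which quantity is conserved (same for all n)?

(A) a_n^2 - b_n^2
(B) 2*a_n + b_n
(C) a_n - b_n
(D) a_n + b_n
D

Replace a_n by a_{n+1} = b_n and b_n by b_{n+1} = a_n in each option and simplify:
(A) a_n^2 - b_n^2  ->  (b_n)^2 - (a_n)^2 = -a_n^2 + b_n^2   [not conserved]
(B) 2*a_n + b_n  ->  2*(b_n) + (a_n) = a_n + 2*b_n   [not conserved]
(C) a_n - b_n  ->  (b_n) - (a_n) = -a_n + b_n   [not conserved]
(D) a_n + b_n  ->  (b_n) + (a_n) = a_n + b_n   [conserved]

Only (D) a_n + b_n returns to itself after one step, so it is the conserved quantity.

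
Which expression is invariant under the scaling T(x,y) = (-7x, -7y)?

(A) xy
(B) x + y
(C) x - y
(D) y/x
D

Under the uniform scaling T(x,y) = (-7x, -7y):
Substitute the transformed coordinates into each option and compare with the original:
(A) xy  ->  (-7x)(-7y) = 49xy   [differs from xy: not invariant]
(B) x + y  ->  (-7x) + (-7y) = -7x - 7y   [differs from x + y: not invariant]
(C) x - y  ->  (-7x) - (-7y) = -7x + 7y   [differs from x - y: not invariant]
(D) y/x  ->  (-7y)/(-7x) = y/x   [equals y/x: invariant]

Only option (D), y/x, is unchanged by the transformation.
The common factor -7 cancels in a ratio of coordinates, while sums, products and sums of squares pick up factors of -7 or 49.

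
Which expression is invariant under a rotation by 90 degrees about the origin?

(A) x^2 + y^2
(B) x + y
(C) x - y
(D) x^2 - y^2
A

A rotation by 90 degrees sends (x, y) to (-y, x).
Substitute the transformed coordinates into each option and compare with the original:
(A) x^2 + y^2  ->  (-y)^2 + (x)^2 = x^2 + y^2   [equals x^2 + y^2: invariant]
(B) x + y  ->  (-y) + (x) = x - y   [differs from x + y: not invariant]
(C) x - y  ->  (-y) - (x) = -x - y   [differs from x - y: not invariant]
(D) x^2 - y^2  ->  (-y)^2 - (x)^2 = -x^2 + y^2   [differs from x^2 - y^2: not invariant]

Only option (A), x^2 + y^2, is unchanged by the transformation.
Geometrically, x^2 + y^2 is the squared distance from the origin, which every rotation about the origin preserves.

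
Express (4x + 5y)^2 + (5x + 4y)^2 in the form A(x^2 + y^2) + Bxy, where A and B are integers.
41(x^2 + y^2) + 80xy

Expanding: (4x + 5y)^2 = 16x^2 + 40xy + 25y^2
(5x + 4y)^2 = 25x^2 + 40xy + 16y^2
Sum = (16+25)(x^2+y^2) + 80xy = 41(x^2 + y^2) + 80xy
This is symmetric in x and y.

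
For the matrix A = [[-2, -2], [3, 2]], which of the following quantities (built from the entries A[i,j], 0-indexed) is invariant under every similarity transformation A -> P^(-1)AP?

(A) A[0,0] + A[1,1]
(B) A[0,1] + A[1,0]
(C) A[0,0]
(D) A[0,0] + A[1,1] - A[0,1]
A

A[0,0] + A[1,1] is the trace of A. By the cyclic property of the trace, tr(P^(-1)AP) = tr(APP^(-1)) = tr(A), so it is the same for every matrix similar to A.

The other combinations are not similarity invariants. For example, take P = [[1, 1], [0, 1]] (det P = 1), so P^(-1) = [[1, -1], [0, 1]] and
B = P^(-1)AP = [[-5, -9], [3, 5]].
Evaluating each option on A and on B:
(A) A[0,0] + A[1,1]: 0 for A, 0 for B -> unchanged
(B) A[0,1] + A[1,0]: 1 for A, -6 for B -> changes
(C) A[0,0]: -2 for A, -5 for B -> changes
(D) A[0,0] + A[1,1] - A[0,1]: 2 for A, 9 for B -> changes

Only (A) A[0,0] + A[1,1] = 0 survives (and it does so for every P, not just this one), so it is the invariant.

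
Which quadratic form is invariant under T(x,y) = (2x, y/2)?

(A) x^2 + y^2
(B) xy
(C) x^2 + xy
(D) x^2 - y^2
B

T multiplies x by 2 and divides y by 2.
Substitute the transformed coordinates into each option and compare with the original:
(A) x^2 + y^2  ->  (2x)^2 + (y/2)^2 = 4x^2 + y^2/4   [differs from x^2 + y^2: not invariant]
(B) xy  ->  (2x)(y/2) = xy   [equals xy: invariant]
(C) x^2 + xy  ->  (2x)^2 + (2x)(y/2) = 4x^2 + xy   [differs from x^2 + xy: not invariant]
(D) x^2 - y^2  ->  (2x)^2 - (y/2)^2 = 4x^2 - y^2/4   [differs from x^2 - y^2: not invariant]

Only option (B), xy, is unchanged by the transformation.
The factors 2 and 1/2 cancel only in the pure product xy.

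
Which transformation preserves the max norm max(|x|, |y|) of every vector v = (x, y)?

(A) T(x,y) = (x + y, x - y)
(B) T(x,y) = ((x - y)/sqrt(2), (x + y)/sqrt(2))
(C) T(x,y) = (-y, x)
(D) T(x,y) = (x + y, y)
C

A transformation preserves a norm if ||T(v)|| = ||v|| for every v; a single vector where the norm changes rules an option out.

(A) T(x,y) = (x + y, x - y): v = (1, 1) has norm max(|1|, |1|) = 1, but T(v) = (2, 0) has norm 2 -- not preserved.
(B) T(x,y) = ((x - y)/sqrt(2), (x + y)/sqrt(2)): v = (1, 0) has norm max(|1|, |0|) = 1, but T(v) = (sqrt(2)/2, sqrt(2)/2) has norm sqrt(2)/2 -- not preserved.
(C) T(x,y) = (-y, x): preserves the norm -- it only permutes the coordinates and/or flips signs, which leaves max(|x|, |y|) unchanged.
(D) T(x,y) = (x + y, y): v = (1, 1) has norm max(|1|, |1|) = 1, but T(v) = (2, 1) has norm 2 -- not preserved.

Therefore the answer is (C).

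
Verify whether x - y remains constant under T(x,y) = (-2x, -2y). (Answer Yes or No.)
No

Substitute T(x,y) = (-2x, -2y) into the expression and compare with the original.

Original: x - y
After applying T: (-2x) - (-2y) = -2x + 2y

This differs from the original x - y (difference: -3x + 3y), so the expression is NOT invariant.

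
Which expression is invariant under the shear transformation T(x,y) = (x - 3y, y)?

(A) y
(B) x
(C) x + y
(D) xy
A

Under the shear T(x,y) = (x - 3y, y):
Substitute the transformed coordinates into each option and compare with the original:
(A) y  ->  (y) = y   [equals y: invariant]
(B) x  ->  (x - 3y) = x - 3y   [differs from x: not invariant]
(C) x + y  ->  (x - 3y) + (y) = x - 2y   [differs from x + y: not invariant]
(D) xy  ->  (x - 3y)(y) = xy - 3y^2   [differs from xy: not invariant]

Only option (A), y, is unchanged by the transformation.
A horizontal shear moves points parallel to the x-axis, so the y-coordinate (and any function of y alone) is unchanged.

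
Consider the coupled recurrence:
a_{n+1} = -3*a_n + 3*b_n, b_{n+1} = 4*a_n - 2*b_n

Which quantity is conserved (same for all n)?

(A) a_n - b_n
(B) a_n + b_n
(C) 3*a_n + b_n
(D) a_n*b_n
B

Replace a_n by a_{n+1} = -3*a_n + 3*b_n and b_n by b_{n+1} = 4*a_n - 2*b_n in each option and simplify:
(A) a_n - b_n  ->  (-3*a_n + 3*b_n) - (4*a_n - 2*b_n) = -7*a_n + 5*b_n   [not conserved]
(B) a_n + b_n  ->  (-3*a_n + 3*b_n) + (4*a_n - 2*b_n) = a_n + b_n   [conserved]
(C) 3*a_n + b_n  ->  3*(-3*a_n + 3*b_n) + (4*a_n - 2*b_n) = -5*a_n + 7*b_n   [not conserved]
(D) a_n*b_n  ->  (-3*a_n + 3*b_n)*(4*a_n - 2*b_n) = -12*a_n^2 + 18*a_n*b_n - 6*b_n^2   [not conserved]

Only (B) a_n + b_n returns to itself after one step, so it is the conserved quantity.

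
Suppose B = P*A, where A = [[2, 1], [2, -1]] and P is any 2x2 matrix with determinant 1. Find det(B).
-4

By the multiplicative property of determinants, det(B) = det(P*A) = det(P) * det(A) = det(A),
so the determinant is invariant under multiplication by any determinant-1 matrix; we just need det(A).

det(A) = (2)(-1) - (1)(2) = -2 - 2 = -4

Therefore det(B) = 1 * (-4) = -4.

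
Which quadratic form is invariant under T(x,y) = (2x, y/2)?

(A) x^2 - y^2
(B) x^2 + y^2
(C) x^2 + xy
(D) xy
D

T multiplies x by 2 and divides y by 2.
Substitute the transformed coordinates into each option and compare with the original:
(A) x^2 - y^2  ->  (2x)^2 - (y/2)^2 = 4x^2 - y^2/4   [differs from x^2 - y^2: not invariant]
(B) x^2 + y^2  ->  (2x)^2 + (y/2)^2 = 4x^2 + y^2/4   [differs from x^2 + y^2: not invariant]
(C) x^2 + xy  ->  (2x)^2 + (2x)(y/2) = 4x^2 + xy   [differs from x^2 + xy: not invariant]
(D) xy  ->  (2x)(y/2) = xy   [equals xy: invariant]

Only option (D), xy, is unchanged by the transformation.
The factors 2 and 1/2 cancel only in the pure product xy.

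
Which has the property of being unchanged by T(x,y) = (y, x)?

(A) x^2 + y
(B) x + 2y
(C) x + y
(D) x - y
C

An expression E(x,y) is invariant under T if E(T(x,y)) = E(x,y). Here T(x,y) = (y, x).
Substitute the transformed coordinates into each option and compare with the original:
(A) x^2 + y  ->  (y)^2 + (x) = x + y^2   [differs from x^2 + y: not invariant]
(B) x + 2y  ->  (y) + 2(x) = 2x + y   [differs from x + 2y: not invariant]
(C) x + y  ->  (y) + (x) = x + y   [equals x + y: invariant]
(D) x - y  ->  (y) - (x) = -x + y   [differs from x - y: not invariant]

Only option (C), x + y, is unchanged by the transformation.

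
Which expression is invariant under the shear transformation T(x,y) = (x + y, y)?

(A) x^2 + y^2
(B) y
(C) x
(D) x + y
B

Under the shear T(x,y) = (x + y, y):
Substitute the transformed coordinates into each option and compare with the original:
(A) x^2 + y^2  ->  (x + y)^2 + (y)^2 = x^2 + 2xy + 2y^2   [differs from x^2 + y^2: not invariant]
(B) y  ->  (y) = y   [equals y: invariant]
(C) x  ->  (x + y) = x + y   [differs from x: not invariant]
(D) x + y  ->  (x + y) + (y) = x + 2y   [differs from x + y: not invariant]

Only option (B), y, is unchanged by the transformation.
A horizontal shear moves points parallel to the x-axis, so the y-coordinate (and any function of y alone) is unchanged.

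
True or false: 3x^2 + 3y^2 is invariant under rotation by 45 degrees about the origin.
True

Applying rotation by 45 degrees: x' = x*cos(45 degrees) - y*sin(45 degrees) = sqrt(2)x/2 - sqrt(2)y/2, y' = x*sin(45 degrees) + y*cos(45 degrees) = sqrt(2)x/2 + sqrt(2)y/2

Substituting into 3x^2 + 3y^2:
3(sqrt(2)x/2 - sqrt(2)y/2)^2 + 3(sqrt(2)x/2 + sqrt(2)y/2)^2
= 3x^2 + 3y^2

This equals the original expression 3x^2 + 3y^2, so it IS invariant.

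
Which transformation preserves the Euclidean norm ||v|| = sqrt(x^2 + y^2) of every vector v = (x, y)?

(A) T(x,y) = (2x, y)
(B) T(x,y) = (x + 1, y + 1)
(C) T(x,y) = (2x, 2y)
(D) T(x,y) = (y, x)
D

A transformation preserves a norm if ||T(v)|| = ||v|| for every v; a single vector where the norm changes rules an option out.

(A) T(x,y) = (2x, y): v = (1, 0) has norm sqrt((1)^2 + (0)^2) = 1, but T(v) = (2, 0) has norm 2 -- not preserved.
(B) T(x,y) = (x + 1, y + 1): v = (1, 0) has norm sqrt((1)^2 + (0)^2) = 1, but T(v) = (2, 1) has norm sqrt(5) -- not preserved.
(C) T(x,y) = (2x, 2y): v = (1, 0) has norm sqrt((1)^2 + (0)^2) = 1, but T(v) = (2, 0) has norm 2 -- not preserved.
(D) T(x,y) = (y, x): preserves the norm -- it is an orthogonal map (a rotation/reflection), and (y)^2 + (x)^2 simplifies to x^2 + y^2.

Therefore the answer is (D).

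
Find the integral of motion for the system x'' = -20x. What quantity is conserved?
E = (x')^2 + 20x^2

Multiply the equation by x':
x' * x'' = -20x * x'
The left side is d/dt[(x')^2/2] and the right side is d/dt[-20x^2/2], so
d/dt[(x')^2/2 + 20x^2/2] = 0, i.e. (x')^2/2 + 20x^2/2 = constant.
Multiplying by 2, the integral of motion is E = (x')^2 + 20x^2.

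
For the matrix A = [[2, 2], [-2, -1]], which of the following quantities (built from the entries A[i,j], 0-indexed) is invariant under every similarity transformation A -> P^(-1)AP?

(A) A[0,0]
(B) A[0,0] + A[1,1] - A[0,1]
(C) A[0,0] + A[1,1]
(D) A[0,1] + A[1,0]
C

A[0,0] + A[1,1] is the trace of A. By the cyclic property of the trace, tr(P^(-1)AP) = tr(APP^(-1)) = tr(A), so it is the same for every matrix similar to A.

The other combinations are not similarity invariants. For example, take P = [[1, 1], [0, 1]] (det P = 1), so P^(-1) = [[1, -1], [0, 1]] and
B = P^(-1)AP = [[4, 7], [-2, -3]].
Evaluating each option on A and on B:
(A) A[0,0]: 2 for A, 4 for B -> changes
(B) A[0,0] + A[1,1] - A[0,1]: -1 for A, -6 for B -> changes
(C) A[0,0] + A[1,1]: 1 for A, 1 for B -> unchanged
(D) A[0,1] + A[1,0]: 0 for A, 5 for B -> changes

Only (C) A[0,0] + A[1,1] = 1 survives (and it does so for every P, not just this one), so it is the invariant.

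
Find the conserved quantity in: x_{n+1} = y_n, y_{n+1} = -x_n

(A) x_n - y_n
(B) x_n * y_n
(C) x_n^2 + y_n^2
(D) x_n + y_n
C

For the recurrence x_{n+1} = y_n, y_{n+1} = -x_n:

x_{n+1}^2 + y_{n+1}^2 = y_n^2 + (-x_n)^2 = x_n^2 + y_n^2
The sum of squares is conserved (like energy in a harmonic oscillator).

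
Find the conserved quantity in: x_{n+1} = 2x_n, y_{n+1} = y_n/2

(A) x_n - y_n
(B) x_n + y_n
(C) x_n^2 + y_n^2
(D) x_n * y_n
D

For the recurrence x_{n+1} = 2x_n, y_{n+1} = y_n/2:

x_{n+1} * y_{n+1} = (2x_n) * (y_n/2) = x_n * y_n
The product is conserved.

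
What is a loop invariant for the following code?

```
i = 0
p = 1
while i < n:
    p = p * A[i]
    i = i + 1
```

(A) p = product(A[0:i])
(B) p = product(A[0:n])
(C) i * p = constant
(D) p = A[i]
A

A loop invariant must hold before the first iteration and be re-established by every execution of the body.

(A) p = product(A[0:i]): Initially i = 0 and p = 1 = product of the empty slice A[0:0]. If p = product(A[0:i]) holds at the top of an iteration, the body sets p to product(A[0:i]) * A[i] = product(A[0:i+1]) and then i to i+1, so the property is restored. At exit i = n, giving p = product(A[0:n]).

The other options fail:
(B) p = product(A[0:n]): false before the loop (p = 1, not the full product) -- it only becomes true at exit.
(C) i * p = constant: initially i * p = 0, but after one iteration it is 1 * A[0], which is nonzero in general.
(D) p = A[i]: after the first iteration p = A[0] but i = 1; in general p is a product of several elements, not a single one.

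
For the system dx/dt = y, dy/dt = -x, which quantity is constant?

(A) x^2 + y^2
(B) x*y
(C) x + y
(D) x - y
A

A first integral I satisfies dI/dt = 0 along every solution. Differentiate each option and use the equation of motion:
(A) d/dt[x^2 + y^2] = 2x*dx/dt + 2y*dy/dt = 2x*y + 2y*(-x) = 0
(B) d/dt[x*y] = (dx/dt)y + x(dy/dt) = y^2 - x^2, not identically 0
(C) d/dt[x + y] = y + (-x) = y - x, not identically 0
(D) d/dt[x - y] = y - (-x) = x + y, not identically 0

Only (A) has zero time-derivative. So x^2 + y^2 (the squared radius; trajectories are circles) is the conserved quantity.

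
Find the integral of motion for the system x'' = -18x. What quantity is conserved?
E = (x')^2 + 18x^2

Multiply the equation by x':
x' * x'' = -18x * x'
The left side is d/dt[(x')^2/2] and the right side is d/dt[-18x^2/2], so
d/dt[(x')^2/2 + 18x^2/2] = 0, i.e. (x')^2/2 + 18x^2/2 = constant.
Multiplying by 2, the integral of motion is E = (x')^2 + 18x^2.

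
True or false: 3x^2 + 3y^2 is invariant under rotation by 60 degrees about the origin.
True

Applying rotation by 60 degrees: x' = x*cos(60 degrees) - y*sin(60 degrees) = x/2 - sqrt(3)y/2, y' = x*sin(60 degrees) + y*cos(60 degrees) = sqrt(3)x/2 + y/2

Substituting into 3x^2 + 3y^2:
3(x/2 - sqrt(3)y/2)^2 + 3(sqrt(3)x/2 + y/2)^2
= 3x^2 + 3y^2

This equals the original expression 3x^2 + 3y^2, so it IS invariant.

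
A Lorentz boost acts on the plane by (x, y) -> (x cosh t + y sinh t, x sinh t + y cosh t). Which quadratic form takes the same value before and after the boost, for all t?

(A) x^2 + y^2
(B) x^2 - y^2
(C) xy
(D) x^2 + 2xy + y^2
B

Write x' = x cosh t + y sinh t, y' = x sinh t + y cosh t and substitute into each option:
(A) x^2 + y^2: (x cosh t + y sinh t)^2 + (x sinh t + y cosh t)^2 = (x^2 + y^2)(cosh^2 t + sinh^2 t) + 4xy sinh t cosh t = (x^2 + y^2) cosh 2t + 2xy sinh 2t   [not invariant for t != 0]
(B) x^2 - y^2: (x cosh t + y sinh t)^2 - (x sinh t + y cosh t)^2 = x^2(cosh^2 t - sinh^2 t) + 2xy(cosh t sinh t - sinh t cosh t) + y^2(sinh^2 t - cosh^2 t) = x^2 - y^2   [invariant, using cosh^2 t - sinh^2 t = 1]
(C) xy: (x cosh t + y sinh t)(x sinh t + y cosh t) = xy(cosh^2 t + sinh^2 t) + (x^2 + y^2) sinh t cosh t = xy cosh 2t + (x^2 + y^2)(sinh 2t)/2   [not invariant for t != 0]
(D) x^2 + 2xy + y^2: (x' + y')^2 with x' + y' = (x + y)(cosh t + sinh t) = (x + y)e^t, so it becomes (x + y)^2 e^(2t)   [not invariant for t != 0]

Only (B) x^2 - y^2 is unchanged; it is the Minkowski form preserved by Lorentz boosts, just as x^2 + y^2 is preserved by ordinary rotations.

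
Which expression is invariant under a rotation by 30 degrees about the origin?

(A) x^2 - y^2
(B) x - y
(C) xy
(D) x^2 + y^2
D

A rotation by 30 degrees sends (x, y) to (sqrt(3)x/2 - y/2, x/2 + sqrt(3)y/2).
Substitute the transformed coordinates into each option and compare with the original:
(A) x^2 - y^2  ->  (sqrt(3)x/2 - y/2)^2 - (x/2 + sqrt(3)y/2)^2 = x^2/2 - sqrt(3)xy - y^2/2   [differs from x^2 - y^2: not invariant]
(B) x - y  ->  (sqrt(3)x/2 - y/2) - (x/2 + sqrt(3)y/2) = -x/2 + sqrt(3)x/2 - sqrt(3)y/2 - y/2   [differs from x - y: not invariant]
(C) xy  ->  (sqrt(3)x/2 - y/2)(x/2 + sqrt(3)y/2) = sqrt(3)x^2/4 + xy/2 - sqrt(3)y^2/4   [differs from xy: not invariant]
(D) x^2 + y^2  ->  (sqrt(3)x/2 - y/2)^2 + (x/2 + sqrt(3)y/2)^2 = x^2 + y^2   [equals x^2 + y^2: invariant]

Only option (D), x^2 + y^2, is unchanged by the transformation.
Geometrically, x^2 + y^2 is the squared distance from the origin, which every rotation about the origin preserves.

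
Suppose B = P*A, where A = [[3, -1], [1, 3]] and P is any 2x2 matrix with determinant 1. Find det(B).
10

By the multiplicative property of determinants, det(B) = det(P*A) = det(P) * det(A) = det(A),
so the determinant is invariant under multiplication by any determinant-1 matrix; we just need det(A).

det(A) = (3)(3) - (-1)(1) = 9 - (-1) = 10

Therefore det(B) = 1 * 10 = 10.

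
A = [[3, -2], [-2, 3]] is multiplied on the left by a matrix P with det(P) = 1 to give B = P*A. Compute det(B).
5

By the multiplicative property of determinants, det(B) = det(P*A) = det(P) * det(A) = det(A),
so the determinant is invariant under multiplication by any determinant-1 matrix; we just need det(A).

det(A) = (3)(3) - (-2)(-2) = 9 - 4 = 5

Therefore det(B) = 1 * 5 = 5.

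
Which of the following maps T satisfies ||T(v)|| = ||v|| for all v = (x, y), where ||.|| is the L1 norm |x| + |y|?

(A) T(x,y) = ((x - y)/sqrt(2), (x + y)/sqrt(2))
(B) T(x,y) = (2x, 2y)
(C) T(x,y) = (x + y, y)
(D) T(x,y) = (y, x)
D

A transformation preserves a norm if ||T(v)|| = ||v|| for every v; a single vector where the norm changes rules an option out.

(A) T(x,y) = ((x - y)/sqrt(2), (x + y)/sqrt(2)): v = (1, 0) has norm |1| + |0| = 1, but T(v) = (sqrt(2)/2, sqrt(2)/2) has norm sqrt(2) -- not preserved.
(B) T(x,y) = (2x, 2y): v = (1, 0) has norm |1| + |0| = 1, but T(v) = (2, 0) has norm 2 -- not preserved.
(C) T(x,y) = (x + y, y): v = (0, 1) has norm |0| + |1| = 1, but T(v) = (1, 1) has norm 2 -- not preserved.
(D) T(x,y) = (y, x): preserves the norm -- it only permutes the coordinates and/or flips signs, which leaves |x| + |y| unchanged.

Therefore the answer is (D).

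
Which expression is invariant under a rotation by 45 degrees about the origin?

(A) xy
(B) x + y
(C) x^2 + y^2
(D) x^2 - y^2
C

A rotation by 45 degrees sends (x, y) to (sqrt(2)x/2 - sqrt(2)y/2, sqrt(2)x/2 + sqrt(2)y/2).
Substitute the transformed coordinates into each option and compare with the original:
(A) xy  ->  (sqrt(2)x/2 - sqrt(2)y/2)(sqrt(2)x/2 + sqrt(2)y/2) = x^2/2 - y^2/2   [differs from xy: not invariant]
(B) x + y  ->  (sqrt(2)x/2 - sqrt(2)y/2) + (sqrt(2)x/2 + sqrt(2)y/2) = sqrt(2)x   [differs from x + y: not invariant]
(C) x^2 + y^2  ->  (sqrt(2)x/2 - sqrt(2)y/2)^2 + (sqrt(2)x/2 + sqrt(2)y/2)^2 = x^2 + y^2   [equals x^2 + y^2: invariant]
(D) x^2 - y^2  ->  (sqrt(2)x/2 - sqrt(2)y/2)^2 - (sqrt(2)x/2 + sqrt(2)y/2)^2 = -2xy   [differs from x^2 - y^2: not invariant]

Only option (C), x^2 + y^2, is unchanged by the transformation.
Geometrically, x^2 + y^2 is the squared distance from the origin, which every rotation about the origin preserves.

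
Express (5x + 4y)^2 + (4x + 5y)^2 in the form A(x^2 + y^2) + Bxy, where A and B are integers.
41(x^2 + y^2) + 80xy

Expanding: (5x + 4y)^2 = 25x^2 + 40xy + 16y^2
(4x + 5y)^2 = 16x^2 + 40xy + 25y^2
Sum = (25+16)(x^2+y^2) + 80xy = 41(x^2 + y^2) + 80xy
This is symmetric in x and y.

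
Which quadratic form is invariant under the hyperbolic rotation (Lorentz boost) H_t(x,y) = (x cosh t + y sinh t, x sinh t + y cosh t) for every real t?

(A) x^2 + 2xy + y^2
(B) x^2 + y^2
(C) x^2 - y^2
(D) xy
C

Write x' = x cosh t + y sinh t, y' = x sinh t + y cosh t and substitute into each option:
(A) x^2 + 2xy + y^2: (x' + y')^2 with x' + y' = (x + y)(cosh t + sinh t) = (x + y)e^t, so it becomes (x + y)^2 e^(2t)   [not invariant for t != 0]
(B) x^2 + y^2: (x cosh t + y sinh t)^2 + (x sinh t + y cosh t)^2 = (x^2 + y^2)(cosh^2 t + sinh^2 t) + 4xy sinh t cosh t = (x^2 + y^2) cosh 2t + 2xy sinh 2t   [not invariant for t != 0]
(C) x^2 - y^2: (x cosh t + y sinh t)^2 - (x sinh t + y cosh t)^2 = x^2(cosh^2 t - sinh^2 t) + 2xy(cosh t sinh t - sinh t cosh t) + y^2(sinh^2 t - cosh^2 t) = x^2 - y^2   [invariant, using cosh^2 t - sinh^2 t = 1]
(D) xy: (x cosh t + y sinh t)(x sinh t + y cosh t) = xy(cosh^2 t + sinh^2 t) + (x^2 + y^2) sinh t cosh t = xy cosh 2t + (x^2 + y^2)(sinh 2t)/2   [not invariant for t != 0]

Only (C) x^2 - y^2 is unchanged; it is the Minkowski form preserved by Lorentz boosts, just as x^2 + y^2 is preserved by ordinary rotations.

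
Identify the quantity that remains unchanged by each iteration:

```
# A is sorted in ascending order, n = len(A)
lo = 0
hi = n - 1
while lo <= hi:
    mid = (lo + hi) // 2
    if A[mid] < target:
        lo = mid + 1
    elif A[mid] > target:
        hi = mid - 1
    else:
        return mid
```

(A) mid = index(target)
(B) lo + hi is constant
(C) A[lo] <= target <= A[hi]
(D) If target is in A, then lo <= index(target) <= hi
D

A loop invariant must hold before the first iteration and be re-established by every execution of the body.

(D) If target is in A, then lo <= index(target) <= hi: Before the loop [lo, hi] = [0, n-1] covers every index. When A[mid] < target, sortedness puts target strictly to the right of mid, so setting lo = mid + 1 keeps index(target) in [lo, hi]; symmetrically for hi = mid - 1. Hence 'if target is in A then lo <= index(target) <= hi' holds after every iteration, and when lo > hi it proves target is absent.

The other options fail:
(A) mid = index(target): mid is just the current probe; it equals index(target) only on the iteration that returns.
(B) lo + hi is constant: each iteration moves exactly one of lo, hi, so lo + hi changes (e.g. 0 + (n-1) becomes (mid+1) + (n-1)).
(C) A[lo] <= target <= A[hi]: fails when target is not in A (e.g. target < A[0] already violates it before the loop), so it is not maintained in general.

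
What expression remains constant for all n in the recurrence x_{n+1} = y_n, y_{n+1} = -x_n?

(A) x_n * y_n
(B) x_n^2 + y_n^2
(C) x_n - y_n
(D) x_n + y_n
B

For the recurrence x_{n+1} = y_n, y_{n+1} = -x_n:

x_{n+1}^2 + y_{n+1}^2 = y_n^2 + (-x_n)^2 = x_n^2 + y_n^2
The sum of squares is conserved (like energy in a harmonic oscillator).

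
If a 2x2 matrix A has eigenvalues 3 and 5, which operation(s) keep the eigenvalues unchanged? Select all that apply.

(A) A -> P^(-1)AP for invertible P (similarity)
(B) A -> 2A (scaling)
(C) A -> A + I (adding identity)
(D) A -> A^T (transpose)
A and D

Eigenvalues are preserved by:
1. Similarity transformations: A -> P^(-1)AP (same characteristic polynomial)
2. Transpose: A^T has the same eigenvalues as A

Eigenvalues are NOT preserved by:
- Adding identity: eigenvalues become 3+1, 5+1
- Scaling: eigenvalues become 6, 10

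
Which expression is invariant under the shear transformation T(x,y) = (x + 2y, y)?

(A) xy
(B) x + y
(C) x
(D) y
D

Under the shear T(x,y) = (x + 2y, y):
Substitute the transformed coordinates into each option and compare with the original:
(A) xy  ->  (x + 2y)(y) = xy + 2y^2   [differs from xy: not invariant]
(B) x + y  ->  (x + 2y) + (y) = x + 3y   [differs from x + y: not invariant]
(C) x  ->  (x + 2y) = x + 2y   [differs from x: not invariant]
(D) y  ->  (y) = y   [equals y: invariant]

Only option (D), y, is unchanged by the transformation.
A horizontal shear moves points parallel to the x-axis, so the y-coordinate (and any function of y alone) is unchanged.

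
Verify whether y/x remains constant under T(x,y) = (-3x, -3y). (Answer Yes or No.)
Yes

Substitute T(x,y) = (-3x, -3y) into the expression and compare with the original.

Original: y/x
After applying T: (-3y)/(-3x) = y/x

This is identical to the original y/x, so the expression is invariant.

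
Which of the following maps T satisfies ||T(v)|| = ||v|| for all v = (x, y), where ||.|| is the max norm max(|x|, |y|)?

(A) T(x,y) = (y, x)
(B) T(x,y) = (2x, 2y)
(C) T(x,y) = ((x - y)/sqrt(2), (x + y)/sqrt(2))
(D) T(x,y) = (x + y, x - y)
A

A transformation preserves a norm if ||T(v)|| = ||v|| for every v; a single vector where the norm changes rules an option out.

(A) T(x,y) = (y, x): preserves the norm -- it only permutes the coordinates and/or flips signs, which leaves max(|x|, |y|) unchanged.
(B) T(x,y) = (2x, 2y): v = (1, 0) has norm max(|1|, |0|) = 1, but T(v) = (2, 0) has norm 2 -- not preserved.
(C) T(x,y) = ((x - y)/sqrt(2), (x + y)/sqrt(2)): v = (1, 0) has norm max(|1|, |0|) = 1, but T(v) = (sqrt(2)/2, sqrt(2)/2) has norm sqrt(2)/2 -- not preserved.
(D) T(x,y) = (x + y, x - y): v = (1, 1) has norm max(|1|, |1|) = 1, but T(v) = (2, 0) has norm 2 -- not preserved.

Therefore the answer is (A).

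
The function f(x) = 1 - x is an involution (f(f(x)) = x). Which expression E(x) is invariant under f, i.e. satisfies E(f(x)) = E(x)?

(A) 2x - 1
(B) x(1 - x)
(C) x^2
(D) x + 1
B

Replace x by f(x) = 1 - x in each option and simplify. As a quick numerical cross-check, also compare E(4) with E(f(4)) = E(-3).

(A) 2x - 1  ->  2(1 - x) - 1 = 1 - 2x; check: E(4) = 7 but E(-3) = -7.   [not invariant]
(B) x(1 - x)  ->  (1 - x)(1 - (1 - x)), which simplifies back to x(1 - x); check: E(4) = -12, E(-3) = -12.   [invariant]
(C) x^2  ->  (1 - x)^2 = (x - 1)^2; check: E(4) = 16 but E(-3) = 9.   [not invariant]
(D) x + 1  ->  (1 - x) + 1 = 2 - x; check: E(4) = 5 but E(-3) = -2.   [not invariant]

Only (B) is unchanged. E is symmetric under swapping x with f(x) = 1 - x, which is exactly what an involution does.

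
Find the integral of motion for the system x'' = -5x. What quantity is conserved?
E = (x')^2 + 5x^2

Multiply the equation by x':
x' * x'' = -5x * x'
The left side is d/dt[(x')^2/2] and the right side is d/dt[-5x^2/2], so
d/dt[(x')^2/2 + 5x^2/2] = 0, i.e. (x')^2/2 + 5x^2/2 = constant.
Multiplying by 2, the integral of motion is E = (x')^2 + 5x^2.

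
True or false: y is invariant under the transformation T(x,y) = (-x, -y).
False

Substitute T(x,y) = (-x, -y) into the expression and compare with the original.

Original: y
After applying T: (-y) = -y

This differs from the original y (difference: -2y), so the expression is NOT invariant.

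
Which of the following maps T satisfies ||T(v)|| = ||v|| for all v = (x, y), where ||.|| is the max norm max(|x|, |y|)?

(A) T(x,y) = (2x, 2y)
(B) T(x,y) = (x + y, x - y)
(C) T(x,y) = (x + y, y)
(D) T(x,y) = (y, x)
D

A transformation preserves a norm if ||T(v)|| = ||v|| for every v; a single vector where the norm changes rules an option out.

(A) T(x,y) = (2x, 2y): v = (1, 0) has norm max(|1|, |0|) = 1, but T(v) = (2, 0) has norm 2 -- not preserved.
(B) T(x,y) = (x + y, x - y): v = (1, 1) has norm max(|1|, |1|) = 1, but T(v) = (2, 0) has norm 2 -- not preserved.
(C) T(x,y) = (x + y, y): v = (1, 1) has norm max(|1|, |1|) = 1, but T(v) = (2, 1) has norm 2 -- not preserved.
(D) T(x,y) = (y, x): preserves the norm -- it only permutes the coordinates and/or flips signs, which leaves max(|x|, |y|) unchanged.

Therefore the answer is (D).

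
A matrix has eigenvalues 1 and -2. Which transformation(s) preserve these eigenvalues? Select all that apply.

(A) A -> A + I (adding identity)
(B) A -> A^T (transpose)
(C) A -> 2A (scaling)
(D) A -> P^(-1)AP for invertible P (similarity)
B and D

Eigenvalues are preserved by:
1. Similarity transformations: A -> P^(-1)AP (same characteristic polynomial)
2. Transpose: A^T has the same eigenvalues as A

Eigenvalues are NOT preserved by:
- Adding identity: eigenvalues become 1+1, -2+1
- Scaling: eigenvalues become 2, -4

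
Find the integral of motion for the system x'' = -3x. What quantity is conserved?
E = (x')^2 + 3x^2

Multiply the equation by x':
x' * x'' = -3x * x'
The left side is d/dt[(x')^2/2] and the right side is d/dt[-3x^2/2], so
d/dt[(x')^2/2 + 3x^2/2] = 0, i.e. (x')^2/2 + 3x^2/2 = constant.
Multiplying by 2, the integral of motion is E = (x')^2 + 3x^2.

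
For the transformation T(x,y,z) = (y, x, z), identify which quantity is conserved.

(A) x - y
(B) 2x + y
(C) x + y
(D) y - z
C

Apply T(x,y,z) = (y, x, z) to each option, i.e. replace (x, y, z) by the transformed coordinates.
Substitute the transformed coordinates into each option and compare with the original:
(A) x - y  ->  (y) - (x) = -x + y   [differs from x - y: not invariant]
(B) 2x + y  ->  2(y) + (x) = x + 2y   [differs from 2x + y: not invariant]
(C) x + y  ->  (y) + (x) = x + y   [equals x + y: invariant]
(D) y - z  ->  (x) - (z) = x - z   [differs from y - z: not invariant]

Only option (C), x + y, is unchanged by the transformation.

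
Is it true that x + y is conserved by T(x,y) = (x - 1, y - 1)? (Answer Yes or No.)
No

Substitute T(x,y) = (x - 1, y - 1) into the expression and compare with the original.

Original: x + y
After applying T: (x - 1) + (y - 1) = x + y - 2

This differs from the original x + y (difference: -2), so the expression is NOT invariant.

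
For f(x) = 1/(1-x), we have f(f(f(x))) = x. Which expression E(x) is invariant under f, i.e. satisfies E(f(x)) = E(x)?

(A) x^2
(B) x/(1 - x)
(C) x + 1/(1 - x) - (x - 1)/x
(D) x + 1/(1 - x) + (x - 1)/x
D

Replace x by f(x) = 1/(1 - x) in each option and simplify. As a quick numerical cross-check, also compare E(5) with E(f(5)) = E(-1/4).

(A) x^2  ->  (1/(1 - x))^2 = (x - 1)^(-2); check: E(5) = 25 but E(-1/4) = 1/16.   [not invariant]
(B) x/(1 - x)  ->  (1/(1 - x))/(1 - (1/(1 - x))) = -1/x; check: E(5) = -5/4 but E(-1/4) = -1/5.   [not invariant]
(C) x + 1/(1 - x) - (x - 1)/x  ->  (1/(1 - x)) + 1/(1 - (1/(1 - x))) - ((1/(1 - x)) - 1)/(1/(1 - x)) = (x^2(1 - x) - x + (x - 1)^2)/(x(x - 1)); check: E(5) = 79/20 but E(-1/4) = -89/20.   [not invariant]
(D) x + 1/(1 - x) + (x - 1)/x  ->  (1/(1 - x)) + 1/(1 - (1/(1 - x))) + ((1/(1 - x)) - 1)/(1/(1 - x)), which simplifies back to x + 1/(1 - x) + (x - 1)/x; check: E(5) = 111/20, E(-1/4) = 111/20.   [invariant]

Only (D) is unchanged. Indeed f(f(x)) = 1/(1 - 1/(1-x)) = (1-x)/(-x) = (x-1)/x, so E(x) = x + f(x) + f(f(x)) is the sum over the whole 3-cycle; applying f just permutes the three terms cyclically (x -> f(x) -> f(f(x)) -> x), leaving the sum unchanged.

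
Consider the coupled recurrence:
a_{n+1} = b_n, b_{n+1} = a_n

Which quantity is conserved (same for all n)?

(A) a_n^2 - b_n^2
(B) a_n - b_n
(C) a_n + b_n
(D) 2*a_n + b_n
C

Replace a_n by a_{n+1} = b_n and b_n by b_{n+1} = a_n in each option and simplify:
(A) a_n^2 - b_n^2  ->  (b_n)^2 - (a_n)^2 = -a_n^2 + b_n^2   [not conserved]
(B) a_n - b_n  ->  (b_n) - (a_n) = -a_n + b_n   [not conserved]
(C) a_n + b_n  ->  (b_n) + (a_n) = a_n + b_n   [conserved]
(D) 2*a_n + b_n  ->  2*(b_n) + (a_n) = a_n + 2*b_n   [not conserved]

Only (C) a_n + b_n returns to itself after one step, so it is the conserved quantity.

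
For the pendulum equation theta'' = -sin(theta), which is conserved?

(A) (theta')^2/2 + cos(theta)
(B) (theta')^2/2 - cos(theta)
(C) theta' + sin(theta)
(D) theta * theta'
B

A first integral I satisfies dI/dt = 0 along every solution. Differentiate each option and use the equation of motion:
(A) d/dt[(theta')^2/2 + cos(theta)] = theta' theta'' - sin(theta) theta' = -2 theta' sin(theta), not identically 0
(B) d/dt[(theta')^2/2 - cos(theta)] = theta' theta'' + sin(theta) theta' = theta'(-sin(theta)) + theta' sin(theta) = 0
(C) d/dt[theta' + sin(theta)] = theta'' + cos(theta) theta' = -sin(theta) + theta' cos(theta), not identically 0
(D) d/dt[theta * theta'] = (theta')^2 + theta theta'' = (theta')^2 - theta sin(theta), not identically 0

Only (B) has zero time-derivative. This is the total energy: kinetic (theta')^2/2 plus potential -cos(theta).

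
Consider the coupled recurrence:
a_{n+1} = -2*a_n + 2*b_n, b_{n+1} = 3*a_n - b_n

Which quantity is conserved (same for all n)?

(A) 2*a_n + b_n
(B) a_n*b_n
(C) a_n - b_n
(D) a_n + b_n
D

Replace a_n by a_{n+1} = -2*a_n + 2*b_n and b_n by b_{n+1} = 3*a_n - b_n in each option and simplify:
(A) 2*a_n + b_n  ->  2*(-2*a_n + 2*b_n) + (3*a_n - b_n) = -a_n + 3*b_n   [not conserved]
(B) a_n*b_n  ->  (-2*a_n + 2*b_n)*(3*a_n - b_n) = -6*a_n^2 + 8*a_n*b_n - 2*b_n^2   [not conserved]
(C) a_n - b_n  ->  (-2*a_n + 2*b_n) - (3*a_n - b_n) = -5*a_n + 3*b_n   [not conserved]
(D) a_n + b_n  ->  (-2*a_n + 2*b_n) + (3*a_n - b_n) = a_n + b_n   [conserved]

Only (D) a_n + b_n returns to itself after one step, so it is the conserved quantity.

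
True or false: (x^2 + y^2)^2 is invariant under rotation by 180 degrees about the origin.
True

Applying rotation by 180 degrees: x' = x*cos(180 degrees) - y*sin(180 degrees) = -x, y' = x*sin(180 degrees) + y*cos(180 degrees) = -y

Substituting into (x^2 + y^2)^2:
((-x)^2 + (-y)^2)^2
= x^4 + 2x^2y^2 + y^4 = (x^2 + y^2)^2

This equals the original expression (x^2 + y^2)^2, so it IS invariant.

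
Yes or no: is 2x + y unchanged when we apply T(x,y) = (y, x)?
No

Substitute T(x,y) = (y, x) into the expression and compare with the original.

Original: 2x + y
After applying T: 2(y) + (x) = x + 2y

This differs from the original 2x + y (difference: -x + y), so the expression is NOT invariant.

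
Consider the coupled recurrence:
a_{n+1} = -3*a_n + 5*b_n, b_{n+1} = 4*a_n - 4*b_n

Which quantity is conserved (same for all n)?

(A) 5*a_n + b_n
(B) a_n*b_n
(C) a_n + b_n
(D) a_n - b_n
C

Replace a_n by a_{n+1} = -3*a_n + 5*b_n and b_n by b_{n+1} = 4*a_n - 4*b_n in each option and simplify:
(A) 5*a_n + b_n  ->  5*(-3*a_n + 5*b_n) + (4*a_n - 4*b_n) = -11*a_n + 21*b_n   [not conserved]
(B) a_n*b_n  ->  (-3*a_n + 5*b_n)*(4*a_n - 4*b_n) = -12*a_n^2 + 32*a_n*b_n - 20*b_n^2   [not conserved]
(C) a_n + b_n  ->  (-3*a_n + 5*b_n) + (4*a_n - 4*b_n) = a_n + b_n   [conserved]
(D) a_n - b_n  ->  (-3*a_n + 5*b_n) - (4*a_n - 4*b_n) = -7*a_n + 9*b_n   [not conserved]

Only (C) a_n + b_n returns to itself after one step, so it is the conserved quantity.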